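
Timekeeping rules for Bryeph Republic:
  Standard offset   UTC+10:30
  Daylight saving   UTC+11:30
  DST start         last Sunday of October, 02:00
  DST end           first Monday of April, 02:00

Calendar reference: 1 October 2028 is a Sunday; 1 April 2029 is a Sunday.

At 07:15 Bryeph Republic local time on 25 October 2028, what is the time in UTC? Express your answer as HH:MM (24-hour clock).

20:45

1 October 2028 is a Sunday, so Sundays fall on 1, 8, 15, 22, 29; the last is October 29.
1 April 2029 is a Sunday, so the first Monday is April 2.
25 October 2028 is outside the daylight-saving period (29 October 2028 – 2 April 2029), so Bryeph Republic is on standard time, UTC+10:30.
07:15 local − 10h30m = 20:45 UTC (rolling into the previous day, 24 October 2028).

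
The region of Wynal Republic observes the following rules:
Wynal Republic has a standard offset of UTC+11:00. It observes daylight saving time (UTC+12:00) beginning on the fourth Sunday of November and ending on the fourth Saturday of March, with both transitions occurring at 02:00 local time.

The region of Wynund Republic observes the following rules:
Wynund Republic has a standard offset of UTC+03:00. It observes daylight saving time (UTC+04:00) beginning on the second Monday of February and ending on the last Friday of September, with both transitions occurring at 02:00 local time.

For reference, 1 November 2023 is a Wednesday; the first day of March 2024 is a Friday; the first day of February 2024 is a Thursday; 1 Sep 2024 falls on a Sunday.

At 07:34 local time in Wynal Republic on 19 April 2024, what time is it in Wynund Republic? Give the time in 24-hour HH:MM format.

00:34

1 November 2023 is a Wednesday, so the first Sunday is November 5 and the fourth is November 26.
1 March 2024 is a Friday, so the first Saturday is March 2 and the fourth is March 23.
Daylight saving runs 26 November 2023 – 23 March 2024; 19 April 2024 is outside that window, so Wynal Republic is on standard time at UTC+11:00.
07:34 Wynal Republic − 11h = 20:34 UTC (rolling into the previous day, 18 April 2024).
1 February 2024 is a Thursday, so the first Monday is February 5 and the second is February 12.
1 September 2024 is a Sunday, so Fridays fall on 6, 13, 20, 27; the last is September 27.
At the standard offset (UTC+03:00), 20:34 UTC + 3h = 23:34 Wynund Republic standard time.
The standard-time date in Wynund Republic, 18 April 2024, lies within the daylight-saving period (12 February – 27 September), so Wynund Republic is on daylight time, UTC+04:00.
20:34 UTC + 4h = 00:34 Wynund Republic (rolling into the next day, 19 April 2024).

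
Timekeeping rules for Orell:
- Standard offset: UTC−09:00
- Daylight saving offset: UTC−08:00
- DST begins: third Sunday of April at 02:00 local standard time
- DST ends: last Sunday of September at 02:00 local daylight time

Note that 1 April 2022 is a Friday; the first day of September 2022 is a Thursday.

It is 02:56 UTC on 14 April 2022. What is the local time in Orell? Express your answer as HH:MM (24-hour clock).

1 April 2022 is a Friday, so the first Sunday is April 3 and the third is April 17.
1 September 2022 is a Thursday, so Sundays fall on 4, 11, 18, 25; the last is September 25.
At the standard offset (UTC−09:00), 02:56 UTC − 9h = 17:56 Orell standard time (rolling into the previous day, 13 April 2022).
Daylight saving runs 17 April – 25 September; the standard-time date in Orell, 13 April 2022, is outside that window, so Orell is on standard time at UTC−09:00.
02:56 UTC − 9h = 17:56 local (rolling into the previous day, 13 April 2022).

17:56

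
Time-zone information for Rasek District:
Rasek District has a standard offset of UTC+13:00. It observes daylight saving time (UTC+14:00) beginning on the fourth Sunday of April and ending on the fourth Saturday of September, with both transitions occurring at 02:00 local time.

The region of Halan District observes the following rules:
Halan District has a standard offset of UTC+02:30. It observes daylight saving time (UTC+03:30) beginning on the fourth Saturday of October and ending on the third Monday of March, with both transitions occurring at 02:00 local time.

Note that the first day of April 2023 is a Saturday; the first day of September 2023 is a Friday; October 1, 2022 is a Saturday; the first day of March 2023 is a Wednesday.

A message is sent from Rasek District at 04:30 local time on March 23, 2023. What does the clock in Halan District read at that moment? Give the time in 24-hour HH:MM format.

1 April 2023 is a Saturday, so the first Sunday is April 2 and the fourth is April 23.
1 September 2023 is a Friday, so the first Saturday is September 2 and the fourth is September 23.
March 23, 2023 does not fall between 23 April and 23 September, so daylight saving is not in effect and Rasek District is at UTC+13:00.
04:30 Rasek District − 13h = 15:30 UTC (rolling into the previous day, 22 March 2023).
1 October 2022 is a Saturday, so the first Saturday is October 1 and the fourth is October 22.
1 March 2023 is a Wednesday, so the first Monday is March 6 and the third is March 20.
At the standard offset (UTC+02:30), 15:30 UTC + 2h30m = 18:00 Halan District standard time.
The standard-time date in Halan District, March 22, 2023, is outside the daylight-saving period (22 October 2022 – 20 March 2023), so Halan District is on standard time, UTC+02:30.
15:30 UTC + 2h30m = 18:00 Halan District.

18:00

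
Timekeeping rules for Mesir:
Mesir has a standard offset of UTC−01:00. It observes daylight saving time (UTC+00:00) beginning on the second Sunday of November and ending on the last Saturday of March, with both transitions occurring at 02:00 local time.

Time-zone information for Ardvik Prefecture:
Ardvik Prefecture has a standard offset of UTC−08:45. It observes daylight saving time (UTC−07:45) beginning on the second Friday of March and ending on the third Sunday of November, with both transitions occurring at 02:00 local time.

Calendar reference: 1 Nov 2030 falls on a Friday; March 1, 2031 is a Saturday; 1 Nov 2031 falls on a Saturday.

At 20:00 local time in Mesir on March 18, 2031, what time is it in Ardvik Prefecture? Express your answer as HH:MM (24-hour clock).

1 November 2030 is a Friday, so the first Sunday is November 3 and the second is November 10.
1 March 2031 is a Saturday, so Saturdays fall on 1, 8, 15, 22, 29; the last is March 29.
Daylight saving runs 10 November 2030 – 29 March 2031; March 18, 2031 is inside that window, so Mesir is at UTC+00:00.
20:00 Mesir − 0h = 20:00 UTC.
1 March 2031 is a Saturday, so the first Friday is March 7 and the second is March 14.
1 November 2031 is a Saturday, so the first Sunday is November 2 and the third is November 16.
At the standard offset (UTC−08:45), 20:00 UTC − 8h45m = 11:15 Ardvik Prefecture standard time.
Daylight saving runs 14 March – 16 November; the standard-time date in Ardvik Prefecture, March 18, 2031, is inside that window, so Ardvik Prefecture is at UTC−07:45.
20:00 UTC − 7h45m = 12:15 Ardvik Prefecture.

12:15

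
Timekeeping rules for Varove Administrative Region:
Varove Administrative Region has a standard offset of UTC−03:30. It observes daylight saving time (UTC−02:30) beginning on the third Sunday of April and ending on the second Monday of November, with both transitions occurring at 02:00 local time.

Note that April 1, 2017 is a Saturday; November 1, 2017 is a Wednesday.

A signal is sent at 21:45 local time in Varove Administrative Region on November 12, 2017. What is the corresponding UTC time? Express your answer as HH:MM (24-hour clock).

00:15

1 April 2017 is a Saturday, so the first Sunday is April 2 and the third is April 16.
1 November 2017 is a Wednesday, so the first Monday is November 6 and the second is November 13.
November 12, 2017 falls between 16 April and 13 November, so daylight saving is in effect and Varove Administrative Region is at UTC−02:30.
21:45 local + 2h30m = 00:15 UTC (rolling into the next day, 13 November 2017).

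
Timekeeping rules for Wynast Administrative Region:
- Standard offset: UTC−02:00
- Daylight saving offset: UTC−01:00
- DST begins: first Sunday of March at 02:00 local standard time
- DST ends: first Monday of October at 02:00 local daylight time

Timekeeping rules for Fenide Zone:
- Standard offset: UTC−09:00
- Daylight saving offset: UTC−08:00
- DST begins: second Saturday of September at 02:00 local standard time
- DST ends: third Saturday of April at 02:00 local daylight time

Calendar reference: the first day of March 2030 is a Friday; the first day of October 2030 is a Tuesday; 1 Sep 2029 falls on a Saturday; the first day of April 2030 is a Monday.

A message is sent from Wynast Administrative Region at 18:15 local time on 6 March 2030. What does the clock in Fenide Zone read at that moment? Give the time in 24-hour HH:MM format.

1 March 2030 is a Friday, so the first Sunday is March 3.
1 October 2030 is a Tuesday, so the first Monday is October 7.
Daylight saving runs 3 March – 7 October; 6 March 2030 is inside that window, so Wynast Administrative Region is at UTC−01:00.
18:15 Wynast Administrative Region + 1h = 19:15 UTC.
1 September 2029 is a Saturday, so the first Saturday is September 1 and the second is September 8.
1 April 2030 is a Monday, so the first Saturday is April 6 and the third is April 20.
At the standard offset (UTC−09:00), 19:15 UTC − 9h = 10:15 Fenide Zone standard time.
The standard-time date in Fenide Zone, 6 March 2030, lies within the daylight-saving period (8 September 2029 – 20 April 2030), so Fenide Zone is on daylight time, UTC−08:00.
19:15 UTC − 8h = 11:15 Fenide Zone.

11:15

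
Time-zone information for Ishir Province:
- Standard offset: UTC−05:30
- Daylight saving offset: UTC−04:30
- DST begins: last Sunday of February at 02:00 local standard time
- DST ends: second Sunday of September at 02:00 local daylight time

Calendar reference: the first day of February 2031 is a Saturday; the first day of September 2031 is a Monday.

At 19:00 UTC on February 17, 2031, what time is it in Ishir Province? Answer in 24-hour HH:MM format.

13:30

1 February 2031 is a Saturday, so Sundays fall on 2, 9, 16, 23; the last is February 23.
1 September 2031 is a Monday, so the first Sunday is September 7 and the second is September 14.
At the standard offset (UTC−05:30), 19:00 UTC − 5h30m = 13:30 Ishir Province standard time.
Daylight saving runs 23 February – 14 September; the standard-time date in Ishir Province, February 17, 2031, is outside that window, so Ishir Province is on standard time at UTC−05:30.
19:00 UTC − 5h30m = 13:30 local.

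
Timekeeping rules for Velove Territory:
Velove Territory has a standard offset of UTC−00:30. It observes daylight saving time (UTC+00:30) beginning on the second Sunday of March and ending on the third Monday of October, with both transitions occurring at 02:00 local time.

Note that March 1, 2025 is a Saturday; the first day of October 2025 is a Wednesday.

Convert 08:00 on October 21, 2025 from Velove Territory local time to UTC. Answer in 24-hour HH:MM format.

1 March 2025 is a Saturday, so the first Sunday is March 2 and the second is March 9.
1 October 2025 is a Wednesday, so the first Monday is October 6 and the third is October 20.
Daylight saving runs 9 March – 20 October; October 21, 2025 is outside that window, so Velove Territory is on standard time at UTC−00:30.
08:00 local + 0h30m = 08:30 UTC.

08:30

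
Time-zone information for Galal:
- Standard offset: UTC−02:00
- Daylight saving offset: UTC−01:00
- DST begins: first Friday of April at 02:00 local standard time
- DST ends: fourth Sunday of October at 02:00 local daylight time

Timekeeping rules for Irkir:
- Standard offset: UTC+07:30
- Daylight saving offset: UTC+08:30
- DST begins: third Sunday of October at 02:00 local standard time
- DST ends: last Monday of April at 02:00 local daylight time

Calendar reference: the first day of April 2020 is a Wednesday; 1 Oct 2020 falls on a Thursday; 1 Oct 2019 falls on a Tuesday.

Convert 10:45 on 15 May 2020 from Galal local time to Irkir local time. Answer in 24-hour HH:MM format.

1 April 2020 is a Wednesday, so the first Friday is April 3.
1 October 2020 is a Thursday, so the first Sunday is October 4 and the fourth is October 25.
15 May 2020 falls between 3 April and 25 October, so daylight saving is in effect and Galal is at UTC−01:00.
10:45 Galal + 1h = 11:45 UTC.
1 October 2019 is a Tuesday, so the first Sunday is October 6 and the third is October 20.
1 April 2020 is a Wednesday, so Mondays fall on 6, 13, 20, 27; the last is April 27.
At the standard offset (UTC+07:30), 11:45 UTC + 7h30m = 19:15 Irkir standard time.
Daylight saving runs 20 October 2019 – 27 April 2020; the standard-time date in Irkir, 15 May 2020, is outside that window, so Irkir is on standard time at UTC+07:30.
11:45 UTC + 7h30m = 19:15 Irkir.

19:15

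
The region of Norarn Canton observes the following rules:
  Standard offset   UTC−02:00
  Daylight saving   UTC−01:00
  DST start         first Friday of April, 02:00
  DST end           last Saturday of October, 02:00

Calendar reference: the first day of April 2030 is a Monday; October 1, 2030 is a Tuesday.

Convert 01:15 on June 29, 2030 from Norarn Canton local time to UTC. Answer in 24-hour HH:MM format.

1 April 2030 is a Monday, so the first Friday is April 5.
1 October 2030 is a Tuesday, so Saturdays fall on 5, 12, 19, 26; the last is October 26.
June 29, 2030 lies within the daylight-saving period (5 April – 26 October), so Norarn Canton is on daylight time, UTC−01:00.
01:15 local + 1h = 02:15 UTC.

02:15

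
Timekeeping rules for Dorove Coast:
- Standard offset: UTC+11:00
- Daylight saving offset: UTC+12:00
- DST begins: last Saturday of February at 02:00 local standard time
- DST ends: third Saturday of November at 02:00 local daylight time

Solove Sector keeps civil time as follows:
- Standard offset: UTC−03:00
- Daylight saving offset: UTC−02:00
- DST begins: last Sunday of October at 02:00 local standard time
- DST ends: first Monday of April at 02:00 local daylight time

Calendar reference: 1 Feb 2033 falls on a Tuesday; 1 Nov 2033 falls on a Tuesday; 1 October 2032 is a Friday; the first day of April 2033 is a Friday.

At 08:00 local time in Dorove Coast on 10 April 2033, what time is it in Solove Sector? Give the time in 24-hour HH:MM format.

17:00

1 February 2033 is a Tuesday, so Saturdays fall on 5, 12, 19, 26; the last is February 26.
1 November 2033 is a Tuesday, so the first Saturday is November 5 and the third is November 19.
Daylight saving runs 26 February – 19 November; 10 April 2033 is inside that window, so Dorove Coast is at UTC+12:00.
08:00 Dorove Coast − 12h = 20:00 UTC (rolling into the previous day, 9 April 2033).
1 October 2032 is a Friday, so Sundays fall on 3, 10, 17, 24, 31; the last is October 31.
1 April 2033 is a Friday, so the first Monday is April 4.
At the standard offset (UTC−03:00), 20:00 UTC − 3h = 17:00 Solove Sector standard time.
Daylight saving runs 31 October 2032 – 4 April 2033; the standard-time date in Solove Sector, 9 April 2033, is outside that window, so Solove Sector is on standard time at UTC−03:00.
20:00 UTC − 3h = 17:00 Solove Sector.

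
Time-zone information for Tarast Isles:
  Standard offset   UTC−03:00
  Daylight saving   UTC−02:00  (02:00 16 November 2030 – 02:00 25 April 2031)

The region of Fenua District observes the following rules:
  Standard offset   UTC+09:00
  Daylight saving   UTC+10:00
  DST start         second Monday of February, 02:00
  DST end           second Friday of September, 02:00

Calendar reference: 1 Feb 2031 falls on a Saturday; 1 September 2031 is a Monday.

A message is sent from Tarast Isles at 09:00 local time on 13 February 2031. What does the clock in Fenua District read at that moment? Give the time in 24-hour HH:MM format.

13 February 2031 lies within the daylight-saving period (16 November 2030 – 25 April 2031), so Tarast Isles is on daylight time, UTC−02:00.
09:00 Tarast Isles + 2h = 11:00 UTC.
1 February 2031 is a Saturday, so the first Monday is February 3 and the second is February 10.
1 September 2031 is a Monday, so the first Friday is September 5 and the second is September 12.
At the standard offset (UTC+09:00), 11:00 UTC + 9h = 20:00 Fenua District standard time.
Daylight saving runs 10 February – 12 September; the standard-time date in Fenua District, 13 February 2031, is inside that window, so Fenua District is at UTC+10:00.
11:00 UTC + 10h = 21:00 Fenua District.

21:00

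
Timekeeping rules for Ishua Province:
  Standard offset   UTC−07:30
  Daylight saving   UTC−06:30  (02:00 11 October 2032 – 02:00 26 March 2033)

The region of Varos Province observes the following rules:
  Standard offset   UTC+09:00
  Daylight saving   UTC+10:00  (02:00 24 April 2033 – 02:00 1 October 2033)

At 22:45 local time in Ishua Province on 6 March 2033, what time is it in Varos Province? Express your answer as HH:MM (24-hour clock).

14:15

6 March 2033 lies within the daylight-saving period (11 October 2032 – 26 March 2033), so Ishua Province is on daylight time, UTC−06:30.
22:45 Ishua Province + 6h30m = 05:15 UTC (rolling into the next day, 7 March 2033).
At the standard offset (UTC+09:00), 05:15 UTC + 9h = 14:15 Varos Province standard time.
The standard-time date in Varos Province, 7 March 2033, does not fall between 24 April and 1 October, so daylight saving is not in effect and Varos Province is at UTC+09:00.
05:15 UTC + 9h = 14:15 Varos Province.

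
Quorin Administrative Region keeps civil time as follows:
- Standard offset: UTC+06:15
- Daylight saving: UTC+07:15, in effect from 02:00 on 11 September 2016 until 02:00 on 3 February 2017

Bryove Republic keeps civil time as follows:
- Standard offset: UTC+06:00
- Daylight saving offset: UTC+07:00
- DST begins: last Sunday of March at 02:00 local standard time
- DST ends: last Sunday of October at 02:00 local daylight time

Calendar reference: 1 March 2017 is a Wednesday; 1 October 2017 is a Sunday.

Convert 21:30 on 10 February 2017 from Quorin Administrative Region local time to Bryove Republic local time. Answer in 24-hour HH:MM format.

21:15

10 February 2017 does not fall between 11 September 2016 and 3 February 2017, so daylight saving is not in effect and Quorin Administrative Region is at UTC+06:15.
21:30 Quorin Administrative Region − 6h15m = 15:15 UTC.
1 March 2017 is a Wednesday, so Sundays fall on 5, 12, 19, 26; the last is March 26.
1 October 2017 is a Sunday, so Sundays fall on 1, 8, 15, 22, 29; the last is October 29.
At the standard offset (UTC+06:00), 15:15 UTC + 6h = 21:15 Bryove Republic standard time.
Daylight saving runs 26 March – 29 October; the standard-time date in Bryove Republic, 10 February 2017, is outside that window, so Bryove Republic is on standard time at UTC+06:00.
15:15 UTC + 6h = 21:15 Bryove Republic.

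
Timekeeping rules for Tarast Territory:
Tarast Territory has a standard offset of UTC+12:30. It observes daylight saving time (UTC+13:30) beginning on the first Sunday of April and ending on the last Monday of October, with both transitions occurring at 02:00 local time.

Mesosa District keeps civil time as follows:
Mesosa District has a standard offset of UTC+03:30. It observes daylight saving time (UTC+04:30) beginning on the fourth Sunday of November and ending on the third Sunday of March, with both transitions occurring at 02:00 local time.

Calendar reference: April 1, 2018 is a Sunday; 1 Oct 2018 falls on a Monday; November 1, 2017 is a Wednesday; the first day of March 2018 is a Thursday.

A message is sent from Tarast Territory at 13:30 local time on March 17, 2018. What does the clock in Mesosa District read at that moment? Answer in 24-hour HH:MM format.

1 April 2018 is a Sunday, so the first Sunday is April 1.
1 October 2018 is a Monday, so Mondays fall on 1, 8, 15, 22, 29; the last is October 29.
Daylight saving runs 1 April – 29 October; March 17, 2018 is outside that window, so Tarast Territory is on standard time at UTC+12:30.
13:30 Tarast Territory − 12h30m = 01:00 UTC.
1 November 2017 is a Wednesday, so the first Sunday is November 5 and the fourth is November 26.
1 March 2018 is a Thursday, so the first Sunday is March 4 and the third is March 18.
At the standard offset (UTC+03:30), 01:00 UTC + 3h30m = 04:30 Mesosa District standard time.
The standard-time date in Mesosa District, March 17, 2018, lies within the daylight-saving period (26 November 2017 – 18 March 2018), so Mesosa District is on daylight time, UTC+04:30.
01:00 UTC + 4h30m = 05:30 Mesosa District.

05:30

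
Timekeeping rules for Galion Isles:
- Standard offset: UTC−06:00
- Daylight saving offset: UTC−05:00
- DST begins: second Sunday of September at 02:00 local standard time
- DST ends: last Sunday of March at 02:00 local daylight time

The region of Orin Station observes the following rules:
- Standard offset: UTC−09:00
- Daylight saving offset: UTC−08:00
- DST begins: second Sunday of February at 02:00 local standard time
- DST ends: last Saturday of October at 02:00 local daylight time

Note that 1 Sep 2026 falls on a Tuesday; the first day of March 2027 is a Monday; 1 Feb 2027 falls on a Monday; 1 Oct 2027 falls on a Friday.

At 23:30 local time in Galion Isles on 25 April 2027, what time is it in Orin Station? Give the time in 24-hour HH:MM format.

21:30

1 September 2026 is a Tuesday, so the first Sunday is September 6 and the second is September 13.
1 March 2027 is a Monday, so Sundays fall on 7, 14, 21, 28; the last is March 28.
25 April 2027 is outside the daylight-saving period (13 September 2026 – 28 March 2027), so Galion Isles is on standard time, UTC−06:00.
23:30 Galion Isles + 6h = 05:30 UTC (rolling into the next day, 26 April 2027).
1 February 2027 is a Monday, so the first Sunday is February 7 and the second is February 14.
1 October 2027 is a Friday, so Saturdays fall on 2, 9, 16, 23, 30; the last is October 30.
At the standard offset (UTC−09:00), 05:30 UTC − 9h = 20:30 Orin Station standard time (rolling into the previous day, 25 April 2027).
Daylight saving runs 14 February – 30 October; the standard-time date in Orin Station, 25 April 2027, is inside that window, so Orin Station is at UTC−08:00.
05:30 UTC − 8h = 21:30 Orin Station (rolling into the previous day, 25 April 2027).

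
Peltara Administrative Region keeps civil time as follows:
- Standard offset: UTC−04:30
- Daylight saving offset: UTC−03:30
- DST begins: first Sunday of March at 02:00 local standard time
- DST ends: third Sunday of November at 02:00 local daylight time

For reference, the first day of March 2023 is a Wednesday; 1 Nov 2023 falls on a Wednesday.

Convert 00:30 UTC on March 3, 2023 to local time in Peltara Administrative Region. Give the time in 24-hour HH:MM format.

20:00

1 March 2023 is a Wednesday, so the first Sunday is March 5.
1 November 2023 is a Wednesday, so the first Sunday is November 5 and the third is November 19.
At the standard offset (UTC−04:30), 00:30 UTC − 4h30m = 20:00 Peltara Administrative Region standard time (rolling into the previous day, 2 March 2023).
The standard-time date in Peltara Administrative Region, March 2, 2023, does not fall between 5 March and 19 November, so daylight saving is not in effect and Peltara Administrative Region is at UTC−04:30.
00:30 UTC − 4h30m = 20:00 local (rolling into the previous day, 2 March 2023).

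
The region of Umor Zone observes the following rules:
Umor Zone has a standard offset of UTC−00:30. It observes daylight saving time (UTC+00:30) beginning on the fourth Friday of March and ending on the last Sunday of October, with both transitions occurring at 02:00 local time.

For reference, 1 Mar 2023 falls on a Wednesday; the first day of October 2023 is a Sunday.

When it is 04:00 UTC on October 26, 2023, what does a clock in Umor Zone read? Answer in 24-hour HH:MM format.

1 March 2023 is a Wednesday, so the first Friday is March 3 and the fourth is March 24.
1 October 2023 is a Sunday, so Sundays fall on 1, 8, 15, 22, 29; the last is October 29.
At the standard offset (UTC−00:30), 04:00 UTC − 0h30m = 03:30 Umor Zone standard time.
The standard-time date in Umor Zone, October 26, 2023, falls between 24 March and 29 October, so daylight saving is in effect and Umor Zone is at UTC+00:30.
04:00 UTC + 0h30m = 04:30 local.

04:30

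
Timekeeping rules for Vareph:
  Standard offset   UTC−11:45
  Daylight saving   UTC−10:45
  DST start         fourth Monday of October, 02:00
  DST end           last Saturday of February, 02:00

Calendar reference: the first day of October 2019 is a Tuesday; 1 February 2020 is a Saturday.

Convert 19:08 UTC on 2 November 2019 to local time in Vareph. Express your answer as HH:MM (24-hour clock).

08:23

1 October 2019 is a Tuesday, so the first Monday is October 7 and the fourth is October 28.
1 February 2020 is a Saturday, so Saturdays fall on 1, 8, 15, 22, 29; the last is February 29.
At the standard offset (UTC−11:45), 19:08 UTC − 11h45m = 07:23 Vareph standard time.
The standard-time date in Vareph, 2 November 2019, lies within the daylight-saving period (28 October 2019 – 29 February 2020), so Vareph is on daylight time, UTC−10:45.
19:08 UTC − 10h45m = 08:23 local.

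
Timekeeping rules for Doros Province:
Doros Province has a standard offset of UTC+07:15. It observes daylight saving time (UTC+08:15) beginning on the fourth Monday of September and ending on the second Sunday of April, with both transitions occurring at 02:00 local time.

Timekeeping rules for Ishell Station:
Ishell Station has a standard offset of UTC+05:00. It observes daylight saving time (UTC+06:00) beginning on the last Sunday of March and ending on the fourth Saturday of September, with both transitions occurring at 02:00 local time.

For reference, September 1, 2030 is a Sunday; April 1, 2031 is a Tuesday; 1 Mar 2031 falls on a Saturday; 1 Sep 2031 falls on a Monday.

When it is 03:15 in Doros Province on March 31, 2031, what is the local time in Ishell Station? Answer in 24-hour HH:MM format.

01:00

1 September 2030 is a Sunday, so the first Monday is September 2 and the fourth is September 23.
1 April 2031 is a Tuesday, so the first Sunday is April 6 and the second is April 13.
Daylight saving runs 23 September 2030 – 13 April 2031; March 31, 2031 is inside that window, so Doros Province is at UTC+08:15.
03:15 Doros Province − 8h15m = 19:00 UTC (rolling into the previous day, 30 March 2031).
1 March 2031 is a Saturday, so Sundays fall on 2, 9, 16, 23, 30; the last is March 30.
1 September 2031 is a Monday, so the first Saturday is September 6 and the fourth is September 27.
At the standard offset (UTC+05:00), 19:00 UTC + 5h = 00:00 Ishell Station standard time (rolling into the next day, 31 March 2031).
The standard-time date in Ishell Station, March 31, 2031, lies within the daylight-saving period (30 March – 27 September), so Ishell Station is on daylight time, UTC+06:00.
19:00 UTC + 6h = 01:00 Ishell Station (rolling into the next day, 31 March 2031).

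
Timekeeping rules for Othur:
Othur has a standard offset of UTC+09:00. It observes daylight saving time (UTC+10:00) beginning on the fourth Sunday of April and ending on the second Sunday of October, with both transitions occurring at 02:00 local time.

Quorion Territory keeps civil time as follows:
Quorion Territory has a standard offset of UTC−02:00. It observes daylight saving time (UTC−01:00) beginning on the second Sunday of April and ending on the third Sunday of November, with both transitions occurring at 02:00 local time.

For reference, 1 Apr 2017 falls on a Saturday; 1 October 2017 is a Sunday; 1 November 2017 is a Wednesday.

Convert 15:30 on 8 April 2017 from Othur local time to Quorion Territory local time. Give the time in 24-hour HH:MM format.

1 April 2017 is a Saturday, so the first Sunday is April 2 and the fourth is April 23.
1 October 2017 is a Sunday, so the first Sunday is October 1 and the second is October 8.
8 April 2017 is outside the daylight-saving period (23 April – 8 October), so Othur is on standard time, UTC+09:00.
15:30 Othur − 9h = 06:30 UTC.
1 April 2017 is a Saturday, so the first Sunday is April 2 and the second is April 9.
1 November 2017 is a Wednesday, so the first Sunday is November 5 and the third is November 19.
At the standard offset (UTC−02:00), 06:30 UTC − 2h = 04:30 Quorion Territory standard time.
Daylight saving runs 9 April – 19 November; the standard-time date in Quorion Territory, 8 April 2017, is outside that window, so Quorion Territory is on standard time at UTC−02:00.
06:30 UTC − 2h = 04:30 Quorion Territory.

04:30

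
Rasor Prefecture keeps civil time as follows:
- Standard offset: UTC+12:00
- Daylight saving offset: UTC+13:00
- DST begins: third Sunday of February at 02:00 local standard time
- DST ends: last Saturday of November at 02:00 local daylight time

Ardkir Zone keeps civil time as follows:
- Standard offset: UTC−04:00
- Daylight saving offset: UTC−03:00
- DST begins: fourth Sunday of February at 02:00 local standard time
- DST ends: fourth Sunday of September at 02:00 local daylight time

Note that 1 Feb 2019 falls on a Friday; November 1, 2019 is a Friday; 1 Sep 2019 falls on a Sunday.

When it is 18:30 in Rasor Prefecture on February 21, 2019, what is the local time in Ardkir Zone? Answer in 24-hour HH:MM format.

1 February 2019 is a Friday, so the first Sunday is February 3 and the third is February 17.
1 November 2019 is a Friday, so Saturdays fall on 2, 9, 16, 23, 30; the last is November 30.
Daylight saving runs 17 February – 30 November; February 21, 2019 is inside that window, so Rasor Prefecture is at UTC+13:00.
18:30 Rasor Prefecture − 13h = 05:30 UTC.
1 February 2019 is a Friday, so the first Sunday is February 3 and the fourth is February 24.
1 September 2019 is a Sunday, so the first Sunday is September 1 and the fourth is September 22.
At the standard offset (UTC−04:00), 05:30 UTC − 4h = 01:30 Ardkir Zone standard time.
The standard-time date in Ardkir Zone, February 21, 2019, is outside the daylight-saving period (24 February – 22 September), so Ardkir Zone is on standard time, UTC−04:00.
05:30 UTC − 4h = 01:30 Ardkir Zone.

01:30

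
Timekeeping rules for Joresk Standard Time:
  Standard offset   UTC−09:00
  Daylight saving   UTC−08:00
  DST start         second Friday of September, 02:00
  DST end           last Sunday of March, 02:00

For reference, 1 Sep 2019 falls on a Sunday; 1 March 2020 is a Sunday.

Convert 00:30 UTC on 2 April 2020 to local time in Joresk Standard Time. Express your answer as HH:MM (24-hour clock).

15:30

1 September 2019 is a Sunday, so the first Friday is September 6 and the second is September 13.
1 March 2020 is a Sunday, so Sundays fall on 1, 8, 15, 22, 29; the last is March 29.
At the standard offset (UTC−09:00), 00:30 UTC − 9h = 15:30 Joresk Standard Time standard time (rolling into the previous day, 1 April 2020).
The standard-time date in Joresk Standard Time, 1 April 2020, does not fall between 13 September 2019 and 29 March 2020, so daylight saving is not in effect and Joresk Standard Time is at UTC−09:00.
00:30 UTC − 9h = 15:30 local (rolling into the previous day, 1 April 2020).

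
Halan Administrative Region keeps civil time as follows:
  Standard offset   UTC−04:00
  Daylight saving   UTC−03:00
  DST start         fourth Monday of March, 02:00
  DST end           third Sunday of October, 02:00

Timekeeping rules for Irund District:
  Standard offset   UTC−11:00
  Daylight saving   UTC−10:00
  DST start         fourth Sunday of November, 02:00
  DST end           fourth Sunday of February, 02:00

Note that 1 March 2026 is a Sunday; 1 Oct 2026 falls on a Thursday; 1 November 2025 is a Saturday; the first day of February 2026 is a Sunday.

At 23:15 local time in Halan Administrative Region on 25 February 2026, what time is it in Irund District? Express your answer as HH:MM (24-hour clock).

1 March 2026 is a Sunday, so the first Monday is March 2 and the fourth is March 23.
1 October 2026 is a Thursday, so the first Sunday is October 4 and the third is October 18.
25 February 2026 does not fall between 23 March and 18 October, so daylight saving is not in effect and Halan Administrative Region is at UTC−04:00.
23:15 Halan Administrative Region + 4h = 03:15 UTC (rolling into the next day, 26 February 2026).
1 November 2025 is a Saturday, so the first Sunday is November 2 and the fourth is November 23.
1 February 2026 is a Sunday, so the first Sunday is February 1 and the fourth is February 22.
At the standard offset (UTC−11:00), 03:15 UTC − 11h = 16:15 Irund District standard time (rolling into the previous day, 25 February 2026).
Daylight saving runs 23 November 2025 – 22 February 2026; the standard-time date in Irund District, 25 February 2026, is outside that window, so Irund District is on standard time at UTC−11:00.
03:15 UTC − 11h = 16:15 Irund District (rolling into the previous day, 25 February 2026).

16:15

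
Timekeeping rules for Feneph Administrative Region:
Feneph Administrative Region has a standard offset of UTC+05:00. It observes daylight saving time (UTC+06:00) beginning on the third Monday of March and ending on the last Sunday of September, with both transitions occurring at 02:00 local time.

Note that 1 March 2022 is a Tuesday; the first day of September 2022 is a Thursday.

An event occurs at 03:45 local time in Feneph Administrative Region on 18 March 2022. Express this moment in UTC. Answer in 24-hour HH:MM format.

22:45

1 March 2022 is a Tuesday, so the first Monday is March 7 and the third is March 21.
1 September 2022 is a Thursday, so Sundays fall on 4, 11, 18, 25; the last is September 25.
Daylight saving runs 21 March – 25 September; 18 March 2022 is outside that window, so Feneph Administrative Region is on standard time at UTC+05:00.
03:45 local − 5h = 22:45 UTC (rolling into the previous day, 17 March 2022).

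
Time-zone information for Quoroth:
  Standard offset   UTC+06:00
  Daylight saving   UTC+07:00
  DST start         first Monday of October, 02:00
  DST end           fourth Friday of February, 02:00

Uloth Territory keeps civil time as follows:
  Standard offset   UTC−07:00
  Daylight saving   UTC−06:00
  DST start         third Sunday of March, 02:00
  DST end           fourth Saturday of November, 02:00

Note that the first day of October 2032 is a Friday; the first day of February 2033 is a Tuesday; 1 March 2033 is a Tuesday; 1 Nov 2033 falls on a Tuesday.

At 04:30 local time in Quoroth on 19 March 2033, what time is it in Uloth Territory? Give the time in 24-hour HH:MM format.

15:30

1 October 2032 is a Friday, so the first Monday is October 4.
1 February 2033 is a Tuesday, so the first Friday is February 4 and the fourth is February 25.
Daylight saving runs 4 October 2032 – 25 February 2033; 19 March 2033 is outside that window, so Quoroth is on standard time at UTC+06:00.
04:30 Quoroth − 6h = 22:30 UTC (rolling into the previous day, 18 March 2033).
1 March 2033 is a Tuesday, so the first Sunday is March 6 and the third is March 20.
1 November 2033 is a Tuesday, so the first Saturday is November 5 and the fourth is November 26.
At the standard offset (UTC−07:00), 22:30 UTC − 7h = 15:30 Uloth Territory standard time.
Daylight saving runs 20 March – 26 November; the standard-time date in Uloth Territory, 18 March 2033, is outside that window, so Uloth Territory is on standard time at UTC−07:00.
22:30 UTC − 7h = 15:30 Uloth Territory.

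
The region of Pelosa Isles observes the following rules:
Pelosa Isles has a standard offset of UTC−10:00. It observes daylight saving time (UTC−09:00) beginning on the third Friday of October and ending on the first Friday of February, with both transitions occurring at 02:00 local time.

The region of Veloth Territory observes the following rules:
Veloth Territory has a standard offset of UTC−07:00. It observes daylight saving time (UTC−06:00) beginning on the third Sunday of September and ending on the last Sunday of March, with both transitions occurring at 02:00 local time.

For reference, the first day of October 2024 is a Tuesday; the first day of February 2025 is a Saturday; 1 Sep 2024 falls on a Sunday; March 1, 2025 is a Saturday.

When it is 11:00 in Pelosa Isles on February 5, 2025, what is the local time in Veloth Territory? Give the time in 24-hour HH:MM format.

1 October 2024 is a Tuesday, so the first Friday is October 4 and the third is October 18.
1 February 2025 is a Saturday, so the first Friday is February 7.
February 5, 2025 lies within the daylight-saving period (18 October 2024 – 7 February 2025), so Pelosa Isles is on daylight time, UTC−09:00.
11:00 Pelosa Isles + 9h = 20:00 UTC.
1 September 2024 is a Sunday, so the first Sunday is September 1 and the third is September 15.
1 March 2025 is a Saturday, so Sundays fall on 2, 9, 16, 23, 30; the last is March 30.
At the standard offset (UTC−07:00), 20:00 UTC − 7h = 13:00 Veloth Territory standard time.
The standard-time date in Veloth Territory, February 5, 2025, lies within the daylight-saving period (15 September 2024 – 30 March 2025), so Veloth Territory is on daylight time, UTC−06:00.
20:00 UTC − 6h = 14:00 Veloth Territory.

14:00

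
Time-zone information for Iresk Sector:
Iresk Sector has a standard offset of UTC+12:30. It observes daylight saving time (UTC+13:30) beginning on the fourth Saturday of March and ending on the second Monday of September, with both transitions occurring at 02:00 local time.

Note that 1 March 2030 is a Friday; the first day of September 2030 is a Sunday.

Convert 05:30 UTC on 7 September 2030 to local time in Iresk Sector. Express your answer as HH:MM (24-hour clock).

1 March 2030 is a Friday, so the first Saturday is March 2 and the fourth is March 23.
1 September 2030 is a Sunday, so the first Monday is September 2 and the second is September 9.
At the standard offset (UTC+12:30), 05:30 UTC + 12h30m = 18:00 Iresk Sector standard time.
Daylight saving runs 23 March – 9 September; the standard-time date in Iresk Sector, 7 September 2030, is inside that window, so Iresk Sector is at UTC+13:30.
05:30 UTC + 13h30m = 19:00 local.

19:00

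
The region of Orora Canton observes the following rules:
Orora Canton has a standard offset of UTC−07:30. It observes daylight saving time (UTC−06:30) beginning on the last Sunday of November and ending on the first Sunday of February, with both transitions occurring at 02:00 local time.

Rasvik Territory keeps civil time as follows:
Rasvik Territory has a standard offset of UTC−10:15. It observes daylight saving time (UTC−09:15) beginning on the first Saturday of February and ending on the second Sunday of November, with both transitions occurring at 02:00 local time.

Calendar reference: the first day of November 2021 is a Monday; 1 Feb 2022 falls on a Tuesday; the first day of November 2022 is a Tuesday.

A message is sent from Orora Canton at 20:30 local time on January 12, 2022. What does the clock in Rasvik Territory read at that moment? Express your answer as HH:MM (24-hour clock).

16:45

1 November 2021 is a Monday, so Sundays fall on 7, 14, 21, 28; the last is November 28.
1 February 2022 is a Tuesday, so the first Sunday is February 6.
Daylight saving runs 28 November 2021 – 6 February 2022; January 12, 2022 is inside that window, so Orora Canton is at UTC−06:30.
20:30 Orora Canton + 6h30m = 03:00 UTC (rolling into the next day, 13 January 2022).
1 February 2022 is a Tuesday, so the first Saturday is February 5.
1 November 2022 is a Tuesday, so the first Sunday is November 6 and the second is November 13.
At the standard offset (UTC−10:15), 03:00 UTC − 10h15m = 16:45 Rasvik Territory standard time (rolling into the previous day, 12 January 2022).
The standard-time date in Rasvik Territory, January 12, 2022, is outside the daylight-saving period (5 February – 13 November), so Rasvik Territory is on standard time, UTC−10:15.
03:00 UTC − 10h15m = 16:45 Rasvik Territory (rolling into the previous day, 12 January 2022).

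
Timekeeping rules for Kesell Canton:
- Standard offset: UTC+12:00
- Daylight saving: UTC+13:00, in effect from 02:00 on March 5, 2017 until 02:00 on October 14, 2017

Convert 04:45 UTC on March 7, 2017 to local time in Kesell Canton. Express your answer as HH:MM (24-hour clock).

At the standard offset (UTC+12:00), 04:45 UTC + 12h = 16:45 Kesell Canton standard time.
Daylight saving runs 5 March – 14 October; the standard-time date in Kesell Canton, March 7, 2017, is inside that window, so Kesell Canton is at UTC+13:00.
04:45 UTC + 13h = 17:45 local.

17:45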